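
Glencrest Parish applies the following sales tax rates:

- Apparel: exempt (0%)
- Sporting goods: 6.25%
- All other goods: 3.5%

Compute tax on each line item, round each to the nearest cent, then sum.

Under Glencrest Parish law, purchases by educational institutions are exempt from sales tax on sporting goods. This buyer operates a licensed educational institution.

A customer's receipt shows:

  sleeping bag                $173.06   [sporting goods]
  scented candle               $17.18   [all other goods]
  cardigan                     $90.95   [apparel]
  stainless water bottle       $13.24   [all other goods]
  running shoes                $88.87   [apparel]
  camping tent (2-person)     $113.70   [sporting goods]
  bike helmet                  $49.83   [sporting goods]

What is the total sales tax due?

Sleeping bag $173.06: sporting goods, buyer-exempt → 0% → $0.00
Scented candle $17.18: all other goods → 3.5% → $0.60
Cardigan $90.95: apparel → 0% → $0.00
Stainless water bottle $13.24: all other goods → 3.5% → $0.46
Running shoes $88.87: apparel → 0% → $0.00
Camping tent (2-person) $113.70: sporting goods, buyer-exempt → 0% → $0.00
Bike helmet $49.83: sporting goods, buyer-exempt → 0% → $0.00
Total tax = $0.60 + $0.46 = $1.06

$1.06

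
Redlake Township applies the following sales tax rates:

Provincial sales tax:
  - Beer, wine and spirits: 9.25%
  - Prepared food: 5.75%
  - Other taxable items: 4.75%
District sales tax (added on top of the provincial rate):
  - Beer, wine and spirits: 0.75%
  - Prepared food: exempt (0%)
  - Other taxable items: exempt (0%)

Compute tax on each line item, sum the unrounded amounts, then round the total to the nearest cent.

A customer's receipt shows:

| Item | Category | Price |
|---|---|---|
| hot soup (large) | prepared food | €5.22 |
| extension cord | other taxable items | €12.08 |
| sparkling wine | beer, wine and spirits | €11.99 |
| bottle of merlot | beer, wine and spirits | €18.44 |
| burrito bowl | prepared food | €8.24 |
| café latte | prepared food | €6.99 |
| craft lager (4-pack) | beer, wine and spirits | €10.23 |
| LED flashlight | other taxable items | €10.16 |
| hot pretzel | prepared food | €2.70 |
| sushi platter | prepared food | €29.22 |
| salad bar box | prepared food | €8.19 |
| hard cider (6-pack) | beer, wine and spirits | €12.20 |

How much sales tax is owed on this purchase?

€9.82

Hot soup (large) €5.22: prepared food → 5.75% + 0% district = 5.75% → €0.30015
Extension cord €12.08: other taxable items → 4.75% + 0% district = 4.75% → €0.5738
Sparkling wine €11.99: beer, wine and spirits → 9.25% + 0.75% district = 10% → €1.199
Bottle of merlot €18.44: beer, wine and spirits → 9.25% + 0.75% district = 10% → €1.844
Burrito bowl €8.24: prepared food → 5.75% + 0% district = 5.75% → €0.4738
Café latte €6.99: prepared food → 5.75% + 0% district = 5.75% → €0.401925
Craft lager (4-pack) €10.23: beer, wine and spirits → 9.25% + 0.75% district = 10% → €1.023
LED flashlight €10.16: other taxable items → 4.75% + 0% district = 4.75% → €0.4826
Hot pretzel €2.70: prepared food → 5.75% + 0% district = 5.75% → €0.15525
Sushi platter €29.22: prepared food → 5.75% + 0% district = 5.75% → €1.68015
Salad bar box €8.19: prepared food → 5.75% + 0% district = 5.75% → €0.470925
Hard cider (6-pack) €12.20: beer, wine and spirits → 9.25% + 0.75% district = 10% → €1.22
Unrounded tax sum = €9.8246 → €9.82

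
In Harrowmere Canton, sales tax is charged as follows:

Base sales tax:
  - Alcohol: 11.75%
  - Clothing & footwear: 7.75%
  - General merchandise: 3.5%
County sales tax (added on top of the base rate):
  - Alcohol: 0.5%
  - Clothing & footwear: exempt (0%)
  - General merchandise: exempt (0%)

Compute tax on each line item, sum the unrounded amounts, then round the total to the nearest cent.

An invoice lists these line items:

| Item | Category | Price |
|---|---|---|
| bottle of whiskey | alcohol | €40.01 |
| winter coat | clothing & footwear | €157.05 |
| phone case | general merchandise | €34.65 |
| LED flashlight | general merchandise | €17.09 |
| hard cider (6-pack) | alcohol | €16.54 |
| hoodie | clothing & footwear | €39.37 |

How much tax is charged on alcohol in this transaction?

€6.93

Bottle of whiskey €40.01: alcohol → 11.75% + 0.5% county = 12.25% → €4.901225
Hard cider (6-pack) €16.54: alcohol → 11.75% + 0.5% county = 12.25% → €2.02615
Tax on alcohol: unrounded sum = €6.927375 → €6.93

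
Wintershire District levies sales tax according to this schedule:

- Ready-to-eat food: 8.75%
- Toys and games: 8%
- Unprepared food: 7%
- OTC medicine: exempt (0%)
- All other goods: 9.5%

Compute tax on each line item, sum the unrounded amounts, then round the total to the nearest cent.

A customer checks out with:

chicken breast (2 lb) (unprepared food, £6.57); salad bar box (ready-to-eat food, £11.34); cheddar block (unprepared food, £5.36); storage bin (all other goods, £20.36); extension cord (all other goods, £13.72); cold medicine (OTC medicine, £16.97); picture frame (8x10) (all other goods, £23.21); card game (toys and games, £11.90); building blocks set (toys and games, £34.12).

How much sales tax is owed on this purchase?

Chicken breast (2 lb) £6.57: unprepared food → 7% → £0.4599
Salad bar box £11.34: ready-to-eat food → 8.75% → £0.99225
Cheddar block £5.36: unprepared food → 7% → £0.3752
Storage bin £20.36: all other goods → 9.5% → £1.9342
Extension cord £13.72: all other goods → 9.5% → £1.3034
Cold medicine £16.97: OTC medicine → 0% → £0.00
Picture frame (8x10) £23.21: all other goods → 9.5% → £2.20495
Card game £11.90: toys and games → 8% → £0.952
Building blocks set £34.12: toys and games → 8% → £2.7296
Unrounded tax sum = £10.9515 → £10.95

£10.95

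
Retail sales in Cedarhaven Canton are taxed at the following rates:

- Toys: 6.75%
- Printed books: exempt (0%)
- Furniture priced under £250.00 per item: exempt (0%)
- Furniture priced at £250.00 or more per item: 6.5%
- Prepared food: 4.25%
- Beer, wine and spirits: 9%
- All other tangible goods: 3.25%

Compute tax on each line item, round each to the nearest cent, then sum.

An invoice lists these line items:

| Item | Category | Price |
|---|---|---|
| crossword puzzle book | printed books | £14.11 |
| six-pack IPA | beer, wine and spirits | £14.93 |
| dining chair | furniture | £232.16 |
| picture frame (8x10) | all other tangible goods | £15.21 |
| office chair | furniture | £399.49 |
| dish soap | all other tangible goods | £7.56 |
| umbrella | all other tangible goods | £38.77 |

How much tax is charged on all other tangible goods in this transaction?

Picture frame (8x10) £15.21: all other tangible goods → 3.25% → £0.49
Dish soap £7.56: all other tangible goods → 3.25% → £0.25
Umbrella £38.77: all other tangible goods → 3.25% → £1.26
Tax on all other tangible goods = £0.49 + £0.25 + £1.26 = £2.00

£2.00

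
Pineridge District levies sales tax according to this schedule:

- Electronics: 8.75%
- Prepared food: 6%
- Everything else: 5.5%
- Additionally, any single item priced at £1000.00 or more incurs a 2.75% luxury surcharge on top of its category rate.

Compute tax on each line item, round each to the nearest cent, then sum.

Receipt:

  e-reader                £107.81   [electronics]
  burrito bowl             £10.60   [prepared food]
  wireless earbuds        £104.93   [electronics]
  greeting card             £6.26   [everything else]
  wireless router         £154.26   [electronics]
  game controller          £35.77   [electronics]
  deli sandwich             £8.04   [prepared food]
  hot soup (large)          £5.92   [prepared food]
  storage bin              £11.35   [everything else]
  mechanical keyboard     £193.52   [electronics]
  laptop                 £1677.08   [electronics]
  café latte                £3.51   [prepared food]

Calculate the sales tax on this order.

£247.68

E-reader £107.81: electronics → 8.75% → £9.43
Burrito bowl £10.60: prepared food → 6% → £0.64
Wireless earbuds £104.93: electronics → 8.75% → £9.18
Greeting card £6.26: everything else → 5.5% → £0.34
Wireless router £154.26: electronics → 8.75% → £13.50
Game controller £35.77: electronics → 8.75% → £3.13
Deli sandwich £8.04: prepared food → 6% → £0.48
Hot soup (large) £5.92: prepared food → 6% → £0.36
Storage bin £11.35: everything else → 5.5% → £0.62
Mechanical keyboard £193.52: electronics → 8.75% → £16.93
Laptop £1677.08: electronics → 8.75% + 2.75% surcharge = 11.5% → £192.86
Café latte £3.51: prepared food → 6% → £0.21
Total tax = £9.43 + £0.64 + £9.18 + £0.34 + £13.50 + £3.13 + £0.48 + £0.36 + £0.62 + £16.93 + £192.86 + £0.21 = £247.68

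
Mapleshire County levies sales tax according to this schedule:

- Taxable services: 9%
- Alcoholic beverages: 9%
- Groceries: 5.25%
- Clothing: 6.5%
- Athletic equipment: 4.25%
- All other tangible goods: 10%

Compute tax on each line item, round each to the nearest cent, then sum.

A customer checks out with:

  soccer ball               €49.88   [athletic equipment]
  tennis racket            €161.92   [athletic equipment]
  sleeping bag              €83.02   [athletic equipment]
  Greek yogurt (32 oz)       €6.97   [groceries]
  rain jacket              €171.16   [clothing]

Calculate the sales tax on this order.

€24.03

Soccer ball €49.88: athletic equipment → 4.25% → €2.12
Tennis racket €161.92: athletic equipment → 4.25% → €6.88
Sleeping bag €83.02: athletic equipment → 4.25% → €3.53
Greek yogurt (32 oz) €6.97: groceries → 5.25% → €0.37
Rain jacket €171.16: clothing → 6.5% → €11.13
Total tax = €2.12 + €6.88 + €3.53 + €0.37 + €11.13 = €24.03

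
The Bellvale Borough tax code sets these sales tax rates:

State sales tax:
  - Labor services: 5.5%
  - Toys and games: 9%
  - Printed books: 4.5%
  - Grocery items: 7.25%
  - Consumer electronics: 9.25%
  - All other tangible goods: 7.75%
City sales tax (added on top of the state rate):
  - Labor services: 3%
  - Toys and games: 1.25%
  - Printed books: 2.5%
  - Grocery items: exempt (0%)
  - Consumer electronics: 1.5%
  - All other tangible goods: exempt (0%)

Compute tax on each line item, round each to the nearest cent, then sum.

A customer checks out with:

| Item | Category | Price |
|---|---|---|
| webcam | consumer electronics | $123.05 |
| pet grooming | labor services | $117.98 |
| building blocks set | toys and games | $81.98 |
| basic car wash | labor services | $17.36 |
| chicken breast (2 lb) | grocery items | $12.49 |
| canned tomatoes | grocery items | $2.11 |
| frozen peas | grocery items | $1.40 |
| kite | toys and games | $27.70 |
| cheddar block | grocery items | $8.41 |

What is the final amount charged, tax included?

Webcam $123.05: consumer electronics → 9.25% + 1.5% city = 10.75% → $13.23
Pet grooming $117.98: labor services → 5.5% + 3% city = 8.5% → $10.03
Building blocks set $81.98: toys and games → 9% + 1.25% city = 10.25% → $8.40
Basic car wash $17.36: labor services → 5.5% + 3% city = 8.5% → $1.48
Chicken breast (2 lb) $12.49: grocery items → 7.25% + 0% city = 7.25% → $0.91
Canned tomatoes $2.11: grocery items → 7.25% + 0% city = 7.25% → $0.15
Frozen peas $1.40: grocery items → 7.25% + 0% city = 7.25% → $0.10
Kite $27.70: toys and games → 9% + 1.25% city = 10.25% → $2.84
Cheddar block $8.41: grocery items → 7.25% + 0% city = 7.25% → $0.61
Subtotal = $392.48; tax = $37.75; total due = $430.23

$430.23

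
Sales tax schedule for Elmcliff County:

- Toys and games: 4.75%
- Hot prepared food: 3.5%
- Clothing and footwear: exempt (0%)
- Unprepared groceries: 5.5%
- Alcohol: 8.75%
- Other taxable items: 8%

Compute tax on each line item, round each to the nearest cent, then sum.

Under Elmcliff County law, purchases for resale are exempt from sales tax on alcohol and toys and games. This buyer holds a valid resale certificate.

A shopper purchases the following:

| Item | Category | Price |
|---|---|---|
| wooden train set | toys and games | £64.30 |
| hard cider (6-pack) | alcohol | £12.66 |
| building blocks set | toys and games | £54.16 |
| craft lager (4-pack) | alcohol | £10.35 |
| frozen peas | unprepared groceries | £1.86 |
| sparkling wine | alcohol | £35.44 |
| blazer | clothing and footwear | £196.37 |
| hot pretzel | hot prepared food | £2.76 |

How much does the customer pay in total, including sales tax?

£378.10

Wooden train set £64.30: toys and games, buyer-exempt → 0% → £0.00
Hard cider (6-pack) £12.66: alcohol, buyer-exempt → 0% → £0.00
Building blocks set £54.16: toys and games, buyer-exempt → 0% → £0.00
Craft lager (4-pack) £10.35: alcohol, buyer-exempt → 0% → £0.00
Frozen peas £1.86: unprepared groceries → 5.5% → £0.10
Sparkling wine £35.44: alcohol, buyer-exempt → 0% → £0.00
Blazer £196.37: clothing and footwear → 0% → £0.00
Hot pretzel £2.76: hot prepared food → 3.5% → £0.10
Subtotal = £377.90; tax = £0.20; total due = £378.10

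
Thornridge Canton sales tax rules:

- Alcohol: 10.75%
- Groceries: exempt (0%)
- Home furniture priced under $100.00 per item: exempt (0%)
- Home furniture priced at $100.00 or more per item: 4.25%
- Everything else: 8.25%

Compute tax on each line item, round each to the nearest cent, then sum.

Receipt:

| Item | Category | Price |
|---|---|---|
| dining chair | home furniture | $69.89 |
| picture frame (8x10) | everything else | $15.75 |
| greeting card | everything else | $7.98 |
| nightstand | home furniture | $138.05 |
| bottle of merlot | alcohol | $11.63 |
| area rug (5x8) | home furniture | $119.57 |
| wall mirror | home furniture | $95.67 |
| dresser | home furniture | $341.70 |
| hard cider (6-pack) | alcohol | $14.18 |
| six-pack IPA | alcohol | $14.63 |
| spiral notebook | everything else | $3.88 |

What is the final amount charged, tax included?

Dining chair $69.89: home furniture, under $100.00 → 0% → $0.00
Picture frame (8x10) $15.75: everything else → 8.25% → $1.30
Greeting card $7.98: everything else → 8.25% → $0.66
Nightstand $138.05: home furniture, $100.00 or more → 4.25% → $5.87
Bottle of merlot $11.63: alcohol → 10.75% → $1.25
Area rug (5x8) $119.57: home furniture, $100.00 or more → 4.25% → $5.08
Wall mirror $95.67: home furniture, under $100.00 → 0% → $0.00
Dresser $341.70: home furniture, $100.00 or more → 4.25% → $14.52
Hard cider (6-pack) $14.18: alcohol → 10.75% → $1.52
Six-pack IPA $14.63: alcohol → 10.75% → $1.57
Spiral notebook $3.88: everything else → 8.25% → $0.32
Subtotal = $832.93; tax = $32.09; total due = $865.02

$865.02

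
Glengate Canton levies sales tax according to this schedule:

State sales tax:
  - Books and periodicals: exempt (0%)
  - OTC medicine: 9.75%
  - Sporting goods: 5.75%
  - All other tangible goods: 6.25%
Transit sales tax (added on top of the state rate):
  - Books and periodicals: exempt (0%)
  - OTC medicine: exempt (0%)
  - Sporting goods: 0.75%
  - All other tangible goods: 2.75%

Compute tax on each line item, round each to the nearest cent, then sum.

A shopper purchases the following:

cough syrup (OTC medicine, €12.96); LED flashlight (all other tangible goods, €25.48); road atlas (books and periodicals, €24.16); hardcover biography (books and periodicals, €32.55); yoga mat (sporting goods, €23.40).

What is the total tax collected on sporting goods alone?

€1.52

Yoga mat €23.40: sporting goods → 5.75% + 0.75% transit = 6.5% → €1.52
Tax on sporting goods = €1.52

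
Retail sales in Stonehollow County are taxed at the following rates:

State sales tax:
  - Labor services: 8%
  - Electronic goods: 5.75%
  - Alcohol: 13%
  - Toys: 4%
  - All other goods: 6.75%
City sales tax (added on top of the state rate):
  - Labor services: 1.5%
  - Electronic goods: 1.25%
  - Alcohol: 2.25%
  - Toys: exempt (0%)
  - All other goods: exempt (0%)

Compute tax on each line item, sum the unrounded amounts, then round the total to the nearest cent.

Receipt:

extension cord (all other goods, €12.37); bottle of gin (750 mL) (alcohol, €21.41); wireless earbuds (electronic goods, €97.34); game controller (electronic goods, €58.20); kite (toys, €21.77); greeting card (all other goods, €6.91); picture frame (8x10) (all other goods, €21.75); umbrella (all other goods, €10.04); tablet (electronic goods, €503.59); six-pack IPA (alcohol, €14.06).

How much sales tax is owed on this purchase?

Extension cord €12.37: all other goods → 6.75% + 0% city = 6.75% → €0.834975
Bottle of gin (750 mL) €21.41: alcohol → 13% + 2.25% city = 15.25% → €3.265025
Wireless earbuds €97.34: electronic goods → 5.75% + 1.25% city = 7% → €6.8138
Game controller €58.20: electronic goods → 5.75% + 1.25% city = 7% → €4.074
Kite €21.77: toys → 4% + 0% city = 4% → €0.8708
Greeting card €6.91: all other goods → 6.75% + 0% city = 6.75% → €0.466425
Picture frame (8x10) €21.75: all other goods → 6.75% + 0% city = 6.75% → €1.468125
Umbrella €10.04: all other goods → 6.75% + 0% city = 6.75% → €0.6777
Tablet €503.59: electronic goods → 5.75% + 1.25% city = 7% → €35.2513
Six-pack IPA €14.06: alcohol → 13% + 2.25% city = 15.25% → €2.14415
Unrounded tax sum = €55.8663 → €55.87

€55.87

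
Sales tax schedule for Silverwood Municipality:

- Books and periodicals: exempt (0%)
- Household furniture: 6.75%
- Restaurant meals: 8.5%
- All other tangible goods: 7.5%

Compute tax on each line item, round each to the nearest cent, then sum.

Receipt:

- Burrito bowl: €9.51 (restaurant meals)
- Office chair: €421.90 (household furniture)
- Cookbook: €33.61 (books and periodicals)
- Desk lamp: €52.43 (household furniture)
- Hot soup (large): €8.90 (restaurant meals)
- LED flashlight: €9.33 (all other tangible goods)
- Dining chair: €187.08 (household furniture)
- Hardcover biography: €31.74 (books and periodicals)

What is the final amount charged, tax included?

€801.42

Burrito bowl €9.51: restaurant meals → 8.5% → €0.81
Office chair €421.90: household furniture → 6.75% → €28.48
Cookbook €33.61: books and periodicals → 0% → €0.00
Desk lamp €52.43: household furniture → 6.75% → €3.54
Hot soup (large) €8.90: restaurant meals → 8.5% → €0.76
LED flashlight €9.33: all other tangible goods → 7.5% → €0.70
Dining chair €187.08: household furniture → 6.75% → €12.63
Hardcover biography €31.74: books and periodicals → 0% → €0.00
Subtotal = €754.50; tax = €46.92; total due = €801.42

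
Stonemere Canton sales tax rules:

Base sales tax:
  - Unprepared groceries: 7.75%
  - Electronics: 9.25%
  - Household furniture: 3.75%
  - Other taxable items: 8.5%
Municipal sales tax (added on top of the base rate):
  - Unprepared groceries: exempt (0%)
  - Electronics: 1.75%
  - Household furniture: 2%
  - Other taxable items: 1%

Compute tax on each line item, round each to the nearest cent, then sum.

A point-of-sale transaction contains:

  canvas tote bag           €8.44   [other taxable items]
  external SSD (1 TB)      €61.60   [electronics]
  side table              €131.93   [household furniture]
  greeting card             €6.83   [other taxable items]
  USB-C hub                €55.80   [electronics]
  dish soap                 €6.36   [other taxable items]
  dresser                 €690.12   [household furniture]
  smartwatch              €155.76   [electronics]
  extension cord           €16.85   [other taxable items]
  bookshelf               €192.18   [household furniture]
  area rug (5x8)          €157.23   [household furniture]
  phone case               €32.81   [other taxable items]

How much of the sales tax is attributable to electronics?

External SSD (1 TB) €61.60: electronics → 9.25% + 1.75% municipal = 11% → €6.78
USB-C hub €55.80: electronics → 9.25% + 1.75% municipal = 11% → €6.14
Smartwatch €155.76: electronics → 9.25% + 1.75% municipal = 11% → €17.13
Tax on electronics = €6.78 + €6.14 + €17.13 = €30.05

€30.05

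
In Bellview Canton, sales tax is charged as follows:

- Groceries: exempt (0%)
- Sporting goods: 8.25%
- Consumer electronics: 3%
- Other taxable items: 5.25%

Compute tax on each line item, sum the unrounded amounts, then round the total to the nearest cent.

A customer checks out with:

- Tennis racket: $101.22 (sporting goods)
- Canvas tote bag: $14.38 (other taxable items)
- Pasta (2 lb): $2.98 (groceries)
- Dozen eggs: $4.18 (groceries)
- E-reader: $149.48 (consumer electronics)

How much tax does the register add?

$13.59

Tennis racket $101.22: sporting goods → 8.25% → $8.35065
Canvas tote bag $14.38: other taxable items → 5.25% → $0.75495
Pasta (2 lb) $2.98: groceries → 0% → $0.00
Dozen eggs $4.18: groceries → 0% → $0.00
E-reader $149.48: consumer electronics → 3% → $4.4844
Unrounded tax sum = $13.59 → $13.59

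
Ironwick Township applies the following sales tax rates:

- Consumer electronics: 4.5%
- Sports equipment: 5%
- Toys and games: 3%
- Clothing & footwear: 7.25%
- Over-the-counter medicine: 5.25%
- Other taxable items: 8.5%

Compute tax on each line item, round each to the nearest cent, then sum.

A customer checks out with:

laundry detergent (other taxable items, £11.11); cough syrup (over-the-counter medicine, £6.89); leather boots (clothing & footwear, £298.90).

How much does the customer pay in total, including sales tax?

Laundry detergent £11.11: other taxable items → 8.5% → £0.94
Cough syrup £6.89: over-the-counter medicine → 5.25% → £0.36
Leather boots £298.90: clothing & footwear → 7.25% → £21.67
Subtotal = £316.90; tax = £22.97; total due = £339.87

£339.87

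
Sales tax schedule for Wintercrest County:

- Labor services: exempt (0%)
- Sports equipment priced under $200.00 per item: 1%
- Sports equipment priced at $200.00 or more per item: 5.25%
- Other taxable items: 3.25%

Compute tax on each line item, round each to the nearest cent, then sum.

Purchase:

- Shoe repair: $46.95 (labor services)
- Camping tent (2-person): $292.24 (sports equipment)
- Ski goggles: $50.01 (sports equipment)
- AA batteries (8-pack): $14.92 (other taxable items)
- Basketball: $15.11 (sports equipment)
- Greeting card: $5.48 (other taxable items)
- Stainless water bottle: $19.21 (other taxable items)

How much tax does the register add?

$17.27

Shoe repair $46.95: labor services → 0% → $0.00
Camping tent (2-person) $292.24: sports equipment, $200.00 or more → 5.25% → $15.34
Ski goggles $50.01: sports equipment, under $200.00 → 1% → $0.50
AA batteries (8-pack) $14.92: other taxable items → 3.25% → $0.48
Basketball $15.11: sports equipment, under $200.00 → 1% → $0.15
Greeting card $5.48: other taxable items → 3.25% → $0.18
Stainless water bottle $19.21: other taxable items → 3.25% → $0.62
Total tax = $15.34 + $0.50 + $0.48 + $0.15 + $0.18 + $0.62 = $17.27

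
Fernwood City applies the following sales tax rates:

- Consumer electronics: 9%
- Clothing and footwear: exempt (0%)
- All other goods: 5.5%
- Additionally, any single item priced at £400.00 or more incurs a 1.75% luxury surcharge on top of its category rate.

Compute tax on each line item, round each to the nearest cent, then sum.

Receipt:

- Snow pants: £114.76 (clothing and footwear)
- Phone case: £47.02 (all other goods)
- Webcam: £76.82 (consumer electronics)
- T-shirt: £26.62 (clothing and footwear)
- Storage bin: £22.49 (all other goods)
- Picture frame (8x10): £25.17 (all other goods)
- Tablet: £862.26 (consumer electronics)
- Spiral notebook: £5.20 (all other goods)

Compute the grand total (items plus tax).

Snow pants £114.76: clothing and footwear → 0% → £0.00
Phone case £47.02: all other goods → 5.5% → £2.59
Webcam £76.82: consumer electronics → 9% → £6.91
T-shirt £26.62: clothing and footwear → 0% → £0.00
Storage bin £22.49: all other goods → 5.5% → £1.24
Picture frame (8x10) £25.17: all other goods → 5.5% → £1.38
Tablet £862.26: consumer electronics → 9% + 1.75% surcharge = 10.75% → £92.69
Spiral notebook £5.20: all other goods → 5.5% → £0.29
Subtotal = £1180.34; tax = £105.10; total due = £1285.44

£1285.44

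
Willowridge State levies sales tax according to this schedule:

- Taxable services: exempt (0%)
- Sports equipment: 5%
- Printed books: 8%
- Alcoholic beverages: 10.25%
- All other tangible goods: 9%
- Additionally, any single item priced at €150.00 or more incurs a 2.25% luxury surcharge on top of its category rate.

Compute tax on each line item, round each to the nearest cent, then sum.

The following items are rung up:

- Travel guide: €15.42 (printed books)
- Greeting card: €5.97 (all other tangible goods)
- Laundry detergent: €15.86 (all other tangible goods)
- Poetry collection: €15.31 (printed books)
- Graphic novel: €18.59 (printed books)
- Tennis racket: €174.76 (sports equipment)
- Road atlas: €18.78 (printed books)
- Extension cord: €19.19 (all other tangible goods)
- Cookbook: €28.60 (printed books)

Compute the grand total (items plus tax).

Travel guide €15.42: printed books → 8% → €1.23
Greeting card €5.97: all other tangible goods → 9% → €0.54
Laundry detergent €15.86: all other tangible goods → 9% → €1.43
Poetry collection €15.31: printed books → 8% → €1.22
Graphic novel €18.59: printed books → 8% → €1.49
Tennis racket €174.76: sports equipment → 5% + 2.25% surcharge = 7.25% → €12.67
Road atlas €18.78: printed books → 8% → €1.50
Extension cord €19.19: all other tangible goods → 9% → €1.73
Cookbook €28.60: printed books → 8% → €2.29
Subtotal = €312.48; tax = €24.10; total due = €336.58

€336.58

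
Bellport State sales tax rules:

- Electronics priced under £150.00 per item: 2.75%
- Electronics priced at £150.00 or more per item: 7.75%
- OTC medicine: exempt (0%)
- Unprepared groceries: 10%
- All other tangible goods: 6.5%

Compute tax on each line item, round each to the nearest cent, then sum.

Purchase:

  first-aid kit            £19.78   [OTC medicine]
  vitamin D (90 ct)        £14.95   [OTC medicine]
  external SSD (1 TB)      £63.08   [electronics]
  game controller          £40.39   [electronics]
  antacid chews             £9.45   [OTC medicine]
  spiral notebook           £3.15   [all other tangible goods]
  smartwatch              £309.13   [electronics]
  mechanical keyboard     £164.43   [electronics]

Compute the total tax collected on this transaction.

First-aid kit £19.78: OTC medicine → 0% → £0.00
Vitamin D (90 ct) £14.95: OTC medicine → 0% → £0.00
External SSD (1 TB) £63.08: electronics, under £150.00 → 2.75% → £1.73
Game controller £40.39: electronics, under £150.00 → 2.75% → £1.11
Antacid chews £9.45: OTC medicine → 0% → £0.00
Spiral notebook £3.15: all other tangible goods → 6.5% → £0.20
Smartwatch £309.13: electronics, £150.00 or more → 7.75% → £23.96
Mechanical keyboard £164.43: electronics, £150.00 or more → 7.75% → £12.74
Total tax = £1.73 + £1.11 + £0.20 + £23.96 + £12.74 = £39.74

£39.74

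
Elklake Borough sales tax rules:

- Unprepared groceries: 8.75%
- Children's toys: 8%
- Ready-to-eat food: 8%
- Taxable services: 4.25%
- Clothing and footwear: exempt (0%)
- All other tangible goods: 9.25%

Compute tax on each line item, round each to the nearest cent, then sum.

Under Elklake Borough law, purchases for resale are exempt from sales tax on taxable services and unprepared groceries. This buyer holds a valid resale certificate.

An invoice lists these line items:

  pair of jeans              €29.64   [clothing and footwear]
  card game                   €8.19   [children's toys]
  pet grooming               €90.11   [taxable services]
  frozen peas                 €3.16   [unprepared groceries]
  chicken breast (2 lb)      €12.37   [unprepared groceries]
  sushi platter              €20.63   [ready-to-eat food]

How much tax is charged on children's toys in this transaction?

€0.66

Card game €8.19: children's toys → 8% → €0.66
Tax on children's toys = €0.66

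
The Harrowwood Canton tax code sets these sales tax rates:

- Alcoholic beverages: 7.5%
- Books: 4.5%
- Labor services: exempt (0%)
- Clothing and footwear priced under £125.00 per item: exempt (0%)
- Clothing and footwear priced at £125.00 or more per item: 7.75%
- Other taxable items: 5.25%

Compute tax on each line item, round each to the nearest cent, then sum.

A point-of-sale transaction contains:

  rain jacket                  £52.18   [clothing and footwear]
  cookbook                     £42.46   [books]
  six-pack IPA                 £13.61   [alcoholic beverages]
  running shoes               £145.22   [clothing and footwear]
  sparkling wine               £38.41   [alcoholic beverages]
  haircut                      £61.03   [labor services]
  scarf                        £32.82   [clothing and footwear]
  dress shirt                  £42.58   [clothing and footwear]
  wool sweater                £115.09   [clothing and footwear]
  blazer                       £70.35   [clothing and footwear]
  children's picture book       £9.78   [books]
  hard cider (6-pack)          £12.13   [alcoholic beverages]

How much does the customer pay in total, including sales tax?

£654.07

Rain jacket £52.18: clothing and footwear, under £125.00 → 0% → £0.00
Cookbook £42.46: books → 4.5% → £1.91
Six-pack IPA £13.61: alcoholic beverages → 7.5% → £1.02
Running shoes £145.22: clothing and footwear, £125.00 or more → 7.75% → £11.25
Sparkling wine £38.41: alcoholic beverages → 7.5% → £2.88
Haircut £61.03: labor services → 0% → £0.00
Scarf £32.82: clothing and footwear, under £125.00 → 0% → £0.00
Dress shirt £42.58: clothing and footwear, under £125.00 → 0% → £0.00
Wool sweater £115.09: clothing and footwear, under £125.00 → 0% → £0.00
Blazer £70.35: clothing and footwear, under £125.00 → 0% → £0.00
Children's picture book £9.78: books → 4.5% → £0.44
Hard cider (6-pack) £12.13: alcoholic beverages → 7.5% → £0.91
Subtotal = £635.66; tax = £18.41; total due = £654.07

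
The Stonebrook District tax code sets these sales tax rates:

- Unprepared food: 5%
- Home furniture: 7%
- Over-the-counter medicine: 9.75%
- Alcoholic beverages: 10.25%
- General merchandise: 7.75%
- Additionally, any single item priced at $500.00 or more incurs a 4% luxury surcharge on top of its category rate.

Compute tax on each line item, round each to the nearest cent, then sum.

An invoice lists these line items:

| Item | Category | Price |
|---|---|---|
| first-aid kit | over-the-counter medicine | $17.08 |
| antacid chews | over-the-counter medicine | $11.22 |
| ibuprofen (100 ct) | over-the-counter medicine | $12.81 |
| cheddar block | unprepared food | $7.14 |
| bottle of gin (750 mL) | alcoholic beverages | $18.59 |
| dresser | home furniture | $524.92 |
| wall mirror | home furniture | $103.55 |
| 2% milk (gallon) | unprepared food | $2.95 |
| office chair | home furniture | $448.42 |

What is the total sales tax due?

$102.81

First-aid kit $17.08: over-the-counter medicine → 9.75% → $1.67
Antacid chews $11.22: over-the-counter medicine → 9.75% → $1.09
Ibuprofen (100 ct) $12.81: over-the-counter medicine → 9.75% → $1.25
Cheddar block $7.14: unprepared food → 5% → $0.36
Bottle of gin (750 mL) $18.59: alcoholic beverages → 10.25% → $1.91
Dresser $524.92: home furniture → 7% + 4% surcharge = 11% → $57.74
Wall mirror $103.55: home furniture → 7% → $7.25
2% milk (gallon) $2.95: unprepared food → 5% → $0.15
Office chair $448.42: home furniture → 7% → $31.39
Total tax = $1.67 + $1.09 + $1.25 + $0.36 + $1.91 + $57.74 + $7.25 + $0.15 + $31.39 = $102.81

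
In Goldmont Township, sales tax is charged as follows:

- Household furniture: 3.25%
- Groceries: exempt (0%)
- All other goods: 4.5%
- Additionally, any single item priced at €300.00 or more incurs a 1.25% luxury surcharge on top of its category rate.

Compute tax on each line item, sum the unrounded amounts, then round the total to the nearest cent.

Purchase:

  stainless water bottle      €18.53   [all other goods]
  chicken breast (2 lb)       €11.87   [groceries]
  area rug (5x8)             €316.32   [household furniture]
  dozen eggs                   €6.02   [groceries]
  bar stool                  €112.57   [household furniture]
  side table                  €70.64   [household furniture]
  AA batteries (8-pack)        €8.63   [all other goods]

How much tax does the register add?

Stainless water bottle €18.53: all other goods → 4.5% → €0.83385
Chicken breast (2 lb) €11.87: groceries → 0% → €0.00
Area rug (5x8) €316.32: household furniture → 3.25% + 1.25% surcharge = 4.5% → €14.2344
Dozen eggs €6.02: groceries → 0% → €0.00
Bar stool €112.57: household furniture → 3.25% → €3.658525
Side table €70.64: household furniture → 3.25% → €2.2958
AA batteries (8-pack) €8.63: all other goods → 4.5% → €0.38835
Unrounded tax sum = €21.410925 → €21.41

€21.41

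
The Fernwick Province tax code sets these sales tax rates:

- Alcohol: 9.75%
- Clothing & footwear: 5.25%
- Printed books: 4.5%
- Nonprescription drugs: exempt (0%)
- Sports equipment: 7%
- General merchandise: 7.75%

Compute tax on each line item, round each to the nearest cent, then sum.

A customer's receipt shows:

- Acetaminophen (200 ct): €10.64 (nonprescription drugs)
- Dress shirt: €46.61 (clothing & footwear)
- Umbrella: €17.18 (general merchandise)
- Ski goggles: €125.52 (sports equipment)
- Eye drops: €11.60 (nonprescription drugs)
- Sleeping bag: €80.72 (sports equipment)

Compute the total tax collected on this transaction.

Acetaminophen (200 ct) €10.64: nonprescription drugs → 0% → €0.00
Dress shirt €46.61: clothing & footwear → 5.25% → €2.45
Umbrella €17.18: general merchandise → 7.75% → €1.33
Ski goggles €125.52: sports equipment → 7% → €8.79
Eye drops €11.60: nonprescription drugs → 0% → €0.00
Sleeping bag €80.72: sports equipment → 7% → €5.65
Total tax = €2.45 + €1.33 + €8.79 + €5.65 = €18.22

€18.22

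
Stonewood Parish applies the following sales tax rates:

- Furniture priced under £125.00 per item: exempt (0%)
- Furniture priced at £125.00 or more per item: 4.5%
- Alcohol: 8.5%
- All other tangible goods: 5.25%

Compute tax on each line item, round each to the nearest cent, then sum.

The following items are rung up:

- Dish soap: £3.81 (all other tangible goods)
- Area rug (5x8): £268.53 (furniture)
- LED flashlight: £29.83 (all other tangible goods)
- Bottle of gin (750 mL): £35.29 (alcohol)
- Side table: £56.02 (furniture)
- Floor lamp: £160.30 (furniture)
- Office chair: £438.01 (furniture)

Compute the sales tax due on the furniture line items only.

Area rug (5x8) £268.53: furniture, £125.00 or more → 4.5% → £12.08
Side table £56.02: furniture, under £125.00 → 0% → £0.00
Floor lamp £160.30: furniture, £125.00 or more → 4.5% → £7.21
Office chair £438.01: furniture, £125.00 or more → 4.5% → £19.71
Tax on furniture = £12.08 + £0.00 + £7.21 + £19.71 = £39.00

£39.00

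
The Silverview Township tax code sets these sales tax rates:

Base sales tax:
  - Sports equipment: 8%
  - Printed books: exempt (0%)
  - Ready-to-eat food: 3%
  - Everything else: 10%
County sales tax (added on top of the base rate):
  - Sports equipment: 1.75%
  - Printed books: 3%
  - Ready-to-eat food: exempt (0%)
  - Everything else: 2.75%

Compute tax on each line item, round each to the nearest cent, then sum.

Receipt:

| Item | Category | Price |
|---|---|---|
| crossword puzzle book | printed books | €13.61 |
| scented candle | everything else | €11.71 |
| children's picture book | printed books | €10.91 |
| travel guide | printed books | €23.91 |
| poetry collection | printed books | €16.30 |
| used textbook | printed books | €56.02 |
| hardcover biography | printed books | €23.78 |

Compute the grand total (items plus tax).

Crossword puzzle book €13.61: printed books → 0% + 3% county = 3% → €0.41
Scented candle €11.71: everything else → 10% + 2.75% county = 12.75% → €1.49
Children's picture book €10.91: printed books → 0% + 3% county = 3% → €0.33
Travel guide €23.91: printed books → 0% + 3% county = 3% → €0.72
Poetry collection €16.30: printed books → 0% + 3% county = 3% → €0.49
Used textbook €56.02: printed books → 0% + 3% county = 3% → €1.68
Hardcover biography €23.78: printed books → 0% + 3% county = 3% → €0.71
Subtotal = €156.24; tax = €5.83; total due = €162.07

€162.07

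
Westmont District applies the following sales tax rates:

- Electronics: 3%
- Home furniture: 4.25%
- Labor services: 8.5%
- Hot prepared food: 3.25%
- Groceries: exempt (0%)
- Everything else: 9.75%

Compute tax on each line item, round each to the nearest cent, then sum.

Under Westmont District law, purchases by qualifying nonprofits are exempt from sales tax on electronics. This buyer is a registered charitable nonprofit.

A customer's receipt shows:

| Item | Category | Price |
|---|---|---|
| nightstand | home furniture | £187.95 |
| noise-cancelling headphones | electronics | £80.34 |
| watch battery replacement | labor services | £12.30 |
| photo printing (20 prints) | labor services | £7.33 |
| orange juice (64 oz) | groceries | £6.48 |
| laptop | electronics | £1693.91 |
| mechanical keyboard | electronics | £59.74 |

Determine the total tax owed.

£9.66

Nightstand £187.95: home furniture → 4.25% → £7.99
Noise-cancelling headphones £80.34: electronics, buyer-exempt → 0% → £0.00
Watch battery replacement £12.30: labor services → 8.5% → £1.05
Photo printing (20 prints) £7.33: labor services → 8.5% → £0.62
Orange juice (64 oz) £6.48: groceries → 0% → £0.00
Laptop £1693.91: electronics, buyer-exempt → 0% → £0.00
Mechanical keyboard £59.74: electronics, buyer-exempt → 0% → £0.00
Total tax = £7.99 + £1.05 + £0.62 = £9.66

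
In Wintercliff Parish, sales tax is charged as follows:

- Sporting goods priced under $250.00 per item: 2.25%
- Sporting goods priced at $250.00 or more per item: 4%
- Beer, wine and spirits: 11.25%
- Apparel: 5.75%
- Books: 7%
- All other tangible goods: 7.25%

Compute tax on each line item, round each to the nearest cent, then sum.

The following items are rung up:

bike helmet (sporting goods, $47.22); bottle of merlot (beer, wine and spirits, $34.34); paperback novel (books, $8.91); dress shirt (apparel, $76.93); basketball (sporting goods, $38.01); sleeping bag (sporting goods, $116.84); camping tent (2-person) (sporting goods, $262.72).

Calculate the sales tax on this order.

Bike helmet $47.22: sporting goods, under $250.00 → 2.25% → $1.06
Bottle of merlot $34.34: beer, wine and spirits → 11.25% → $3.86
Paperback novel $8.91: books → 7% → $0.62
Dress shirt $76.93: apparel → 5.75% → $4.42
Basketball $38.01: sporting goods, under $250.00 → 2.25% → $0.86
Sleeping bag $116.84: sporting goods, under $250.00 → 2.25% → $2.63
Camping tent (2-person) $262.72: sporting goods, $250.00 or more → 4% → $10.51
Total tax = $1.06 + $3.86 + $0.62 + $4.42 + $0.86 + $2.63 + $10.51 = $23.96

$23.96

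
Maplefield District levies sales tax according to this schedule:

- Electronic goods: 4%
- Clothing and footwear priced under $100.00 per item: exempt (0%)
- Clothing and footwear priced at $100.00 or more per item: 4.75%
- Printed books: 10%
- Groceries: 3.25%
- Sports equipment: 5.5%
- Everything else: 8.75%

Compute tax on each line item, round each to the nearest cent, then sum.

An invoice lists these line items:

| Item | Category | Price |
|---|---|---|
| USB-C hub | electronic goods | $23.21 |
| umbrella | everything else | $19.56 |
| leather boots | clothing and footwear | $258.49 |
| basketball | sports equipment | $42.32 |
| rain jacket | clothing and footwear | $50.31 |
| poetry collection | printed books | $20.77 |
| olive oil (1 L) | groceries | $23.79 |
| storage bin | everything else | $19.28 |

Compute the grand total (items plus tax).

$479.52

USB-C hub $23.21: electronic goods → 4% → $0.93
Umbrella $19.56: everything else → 8.75% → $1.71
Leather boots $258.49: clothing and footwear, $100.00 or more → 4.75% → $12.28
Basketball $42.32: sports equipment → 5.5% → $2.33
Rain jacket $50.31: clothing and footwear, under $100.00 → 0% → $0.00
Poetry collection $20.77: printed books → 10% → $2.08
Olive oil (1 L) $23.79: groceries → 3.25% → $0.77
Storage bin $19.28: everything else → 8.75% → $1.69
Subtotal = $457.73; tax = $21.79; total due = $479.52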